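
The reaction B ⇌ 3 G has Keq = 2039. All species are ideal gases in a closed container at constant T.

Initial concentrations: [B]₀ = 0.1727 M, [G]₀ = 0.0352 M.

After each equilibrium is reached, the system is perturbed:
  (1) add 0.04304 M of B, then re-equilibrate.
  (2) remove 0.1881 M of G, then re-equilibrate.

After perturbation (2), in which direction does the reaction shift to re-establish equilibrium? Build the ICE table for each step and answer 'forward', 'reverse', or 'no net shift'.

Direction: forward

Q₀ = 2.5254e-04 vs Keq = 2039 ⇒ Q<K, forward
Step 1:
                    B           G
  Initial      0.1727      0.0352
  Change      -0.1726      0.5179
  Equil    8.2962e-05      0.5531
  solve Keq expr → x = 0.1726; check Q = 2039
Then add 0.04304 M of B.
Step 2:
                    B           G
  Initial     0.04312      0.5531
  Change     -0.04297      0.1289
  Equil    1.5554e-04       0.682
  solve Keq expr → x = 0.04297; check Q = 2039
Then remove 0.1881 M of G.
Step 3:
                    B           G
  Initial  1.5554e-04      0.4939
  Change  -9.6367e-05  2.8910e-04
  Equil    5.9175e-05      0.4941
  solve Keq expr → x = 9.6367e-05; check Q = 2039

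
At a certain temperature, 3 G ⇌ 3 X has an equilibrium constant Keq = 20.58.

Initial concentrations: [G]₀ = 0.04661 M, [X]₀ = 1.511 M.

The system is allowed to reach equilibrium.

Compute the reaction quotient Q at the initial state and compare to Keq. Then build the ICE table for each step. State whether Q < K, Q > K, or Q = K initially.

Q₀ = 3.4069e+04; Q > K (proceeds reverse)

Q₀ = 3.4069e+04 vs Keq = 20.58 ⇒ Q>K, reverse
Step 1:
                   G          X
  I          0.04661      1.511
  C           0.3698    -0.3698
  E           0.4164      1.141
  solve Keq expr → x = -0.1233; check Q = 20.58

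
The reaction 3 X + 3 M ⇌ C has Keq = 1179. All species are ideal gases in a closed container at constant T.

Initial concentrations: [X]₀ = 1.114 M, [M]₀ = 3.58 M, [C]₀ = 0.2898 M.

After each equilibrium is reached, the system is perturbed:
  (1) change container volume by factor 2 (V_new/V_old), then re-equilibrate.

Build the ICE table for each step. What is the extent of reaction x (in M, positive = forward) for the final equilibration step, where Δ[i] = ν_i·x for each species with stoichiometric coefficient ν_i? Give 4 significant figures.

Q₀ = 0.004569 vs Keq = 1179 ⇒ Q<K, forward
Step 1:
                   X          M          C
  Initial      1.114       3.58     0.2898
  Change      -1.081     -1.081     0.3604
  Equil      0.03282      2.499     0.6502
  solve Keq expr → x = 0.3604; check Q = 1179
Then change container volume by factor 2 (V_new/V_old).
Step 2:
                   X          M          C
  Initial    0.01641      1.249     0.3251
  Change     0.03373    0.03373   -0.01124
  Equil      0.05013      1.283     0.3139
  solve Keq expr → x = -0.01124; check Q = 1179

x = -0.01124 M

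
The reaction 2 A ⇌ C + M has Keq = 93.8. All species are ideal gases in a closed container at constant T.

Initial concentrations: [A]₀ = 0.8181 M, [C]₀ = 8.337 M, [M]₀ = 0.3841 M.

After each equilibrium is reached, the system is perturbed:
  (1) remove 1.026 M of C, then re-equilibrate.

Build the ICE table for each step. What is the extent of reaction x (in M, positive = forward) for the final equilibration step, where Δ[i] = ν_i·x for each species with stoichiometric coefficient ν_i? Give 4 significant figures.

x = 0.006955 M

Q₀ = 4.785 vs Keq = 93.8 ⇒ Q<K, forward
Step 1:
                  A         C         M
  I          0.8181     8.337    0.3841
  C         -0.5701     0.285     0.285
  E           0.248     8.622    0.6691
  solve Keq expr → x = 0.285; check Q = 93.8
Then remove 1.026 M of C.
Step 2:
                  A         C         M
  I           0.248     7.596    0.6691
  C        -0.01391  0.006955  0.006955
  E          0.2341     7.603    0.6761
  solve Keq expr → x = 0.006955; check Q = 93.8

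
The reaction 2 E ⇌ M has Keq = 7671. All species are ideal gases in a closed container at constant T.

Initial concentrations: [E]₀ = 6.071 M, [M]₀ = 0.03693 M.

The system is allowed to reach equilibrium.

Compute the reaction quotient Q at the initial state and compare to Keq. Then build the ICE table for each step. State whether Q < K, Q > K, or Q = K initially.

Q₀ = 0.001002; Q < K (proceeds forward)

Q₀ = 0.001002 vs Keq = 7671 ⇒ Q<K, forward
Step 1:
                    E           M
  Initial       6.071     0.03693
  Change       -6.051       3.026
  Equil       0.01998       3.062
  solve Keq expr → x = 3.026; check Q = 7671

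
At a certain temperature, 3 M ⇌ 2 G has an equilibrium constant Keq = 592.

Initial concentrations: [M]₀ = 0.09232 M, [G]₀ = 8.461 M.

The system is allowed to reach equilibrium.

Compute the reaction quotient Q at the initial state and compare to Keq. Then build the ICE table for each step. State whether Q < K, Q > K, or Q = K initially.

Q₀ = 9.0982e+04 vs Keq = 592 ⇒ Q>K, reverse
Step 1:
                   M          G
  I          0.09232      8.461
  C            0.392    -0.2613
  E           0.4843        8.2
  solve Keq expr → x = -0.1307; check Q = 592

Q₀ = 9.0982e+04; Q > K (proceeds reverse)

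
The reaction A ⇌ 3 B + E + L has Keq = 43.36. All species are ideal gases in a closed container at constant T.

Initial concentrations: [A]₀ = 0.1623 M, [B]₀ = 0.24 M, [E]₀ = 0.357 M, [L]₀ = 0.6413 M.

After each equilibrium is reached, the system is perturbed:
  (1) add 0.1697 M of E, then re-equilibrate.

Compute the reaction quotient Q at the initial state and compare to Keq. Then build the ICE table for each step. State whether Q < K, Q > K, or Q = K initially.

Q₀ = 0.0195 vs Keq = 43.36 ⇒ Q<K, forward
Step 1:
                  A         B         E         L
  Initial    0.1623      0.24     0.357    0.6413
  Change    -0.1588    0.4764    0.1588    0.1588
  Equil      0.0035    0.7164    0.5158    0.8001
  solve Keq expr → x = 0.1588; check Q = 43.36
Then add 0.1697 M of E.
Step 2:
                  A         B         E         L
  Initial    0.0035    0.7164    0.6855    0.8001
  Change   0.001075 -0.003226 -0.001075 -0.001075
  Equil    0.004575    0.7132    0.6844     0.799
  solve Keq expr → x = -0.001075; check Q = 43.36

Q₀ = 0.0195; Q < K (proceeds forward)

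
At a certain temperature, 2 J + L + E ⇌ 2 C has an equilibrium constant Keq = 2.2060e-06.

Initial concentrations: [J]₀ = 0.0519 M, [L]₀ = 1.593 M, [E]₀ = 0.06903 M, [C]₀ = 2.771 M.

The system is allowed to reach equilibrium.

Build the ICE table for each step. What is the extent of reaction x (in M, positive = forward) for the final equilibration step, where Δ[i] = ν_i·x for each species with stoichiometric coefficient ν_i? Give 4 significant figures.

Q₀ = 2.5923e+04 vs Keq = 2.2060e-06 ⇒ Q>K, reverse
Step 1:
                    J           L           E           C
  init         0.0519       1.593     0.06903       2.771
  Δ             2.762       1.381       1.381      -2.762
  eq            2.814       2.974        1.45    0.008681
  solve Keq expr → x = -1.381; check Q = 2.2060e-06

x = -1.381 M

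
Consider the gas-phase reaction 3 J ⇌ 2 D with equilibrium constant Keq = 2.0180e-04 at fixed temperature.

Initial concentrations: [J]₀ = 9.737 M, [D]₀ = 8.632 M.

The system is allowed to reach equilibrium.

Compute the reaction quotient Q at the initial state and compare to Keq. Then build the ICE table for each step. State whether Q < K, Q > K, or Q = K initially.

Q₀ = 0.08071 vs Keq = 2.0180e-04 ⇒ Q>K, reverse
Step 1:
                   J          D
  Initial      9.737      8.632
  Change       10.94     -7.296
  Equil        20.68      1.336
  solve Keq expr → x = -3.648; check Q = 2.0180e-04

Q₀ = 0.08071; Q > K (proceeds reverse)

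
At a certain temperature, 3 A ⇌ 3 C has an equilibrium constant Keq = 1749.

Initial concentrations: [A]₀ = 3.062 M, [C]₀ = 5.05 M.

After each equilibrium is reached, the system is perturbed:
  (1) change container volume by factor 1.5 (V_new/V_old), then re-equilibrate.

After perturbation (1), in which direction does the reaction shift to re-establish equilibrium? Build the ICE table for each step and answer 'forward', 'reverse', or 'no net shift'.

Q₀ = 4.486 vs Keq = 1749 ⇒ Q<K, forward
Step 1:
                  A         C
  I           3.062      5.05
  C           -2.44      2.44
  E          0.6217      7.49
  solve Keq expr → x = 0.8134; check Q = 1749
Then change container volume by factor 1.5 (V_new/V_old).
Step 2:
                  A         C
  I          0.4145     4.994
  C               0         0
  E          0.4145     4.994
  solve Keq expr → x = 0; check Q = 1749

Direction: no net shift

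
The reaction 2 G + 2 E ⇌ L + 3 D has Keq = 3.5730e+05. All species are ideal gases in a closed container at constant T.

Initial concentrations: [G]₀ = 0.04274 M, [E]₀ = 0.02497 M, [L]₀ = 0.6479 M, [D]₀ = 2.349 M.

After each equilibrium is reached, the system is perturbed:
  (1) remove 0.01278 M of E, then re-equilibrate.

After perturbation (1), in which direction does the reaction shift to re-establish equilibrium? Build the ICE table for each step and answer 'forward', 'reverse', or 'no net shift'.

Q₀ = 7.3731e+06 vs Keq = 3.5730e+05 ⇒ Q>K, reverse
Step 1:
                   G          E          L          D
  Initial    0.04274    0.02497     0.6479      2.349
  Change     0.03473    0.03473   -0.01736   -0.05209
  Equil      0.07747     0.0597     0.6305      2.297
  solve Keq expr → x = -0.01736; check Q = 3.5730e+05
Then remove 0.01278 M of E.
Step 2:
                   G          E          L          D
  Initial    0.07747    0.04692     0.6305      2.297
  Change    0.007179   0.007179  -0.003589   -0.01077
  Equil      0.08464    0.05409     0.6269      2.286
  solve Keq expr → x = -0.003589; check Q = 3.5730e+05

Direction: reverse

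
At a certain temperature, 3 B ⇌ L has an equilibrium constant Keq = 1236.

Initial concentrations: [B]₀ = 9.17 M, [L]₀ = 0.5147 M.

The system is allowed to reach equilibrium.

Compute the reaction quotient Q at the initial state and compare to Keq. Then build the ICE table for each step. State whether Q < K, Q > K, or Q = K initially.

Q₀ = 6.6749e-04 vs Keq = 1236 ⇒ Q<K, forward
Step 1:
                   B          L
  Initial       9.17     0.5147
  Change      -9.028      3.009
  Equil       0.1418      3.524
  solve Keq expr → x = 3.009; check Q = 1236

Q₀ = 6.6749e-04; Q < K (proceeds forward)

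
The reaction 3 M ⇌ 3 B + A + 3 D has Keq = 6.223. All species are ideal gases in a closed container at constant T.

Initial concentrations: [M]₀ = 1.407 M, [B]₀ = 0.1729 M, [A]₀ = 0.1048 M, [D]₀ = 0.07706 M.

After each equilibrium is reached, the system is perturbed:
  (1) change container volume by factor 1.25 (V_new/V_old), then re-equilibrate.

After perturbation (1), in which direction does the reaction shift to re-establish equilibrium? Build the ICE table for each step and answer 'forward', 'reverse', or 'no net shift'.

Q₀ = 8.8992e-08 vs Keq = 6.223 ⇒ Q<K, forward
Step 1:
                    M           B           A           D
  Initial       1.407      0.1729      0.1048     0.07706
  Change      -0.9434      0.9434      0.3145      0.9434
  Equil        0.4636       1.116      0.4193        1.02
  solve Keq expr → x = 0.3145; check Q = 6.223
Then change container volume by factor 1.25 (V_new/V_old).
Step 2:
                    M           B           A           D
  Initial      0.3709      0.8931      0.3354      0.8164
  Change       -0.054       0.054       0.018       0.054
  Equil        0.3169      0.9471      0.3534      0.8704
  solve Keq expr → x = 0.018; check Q = 6.223

Direction: forward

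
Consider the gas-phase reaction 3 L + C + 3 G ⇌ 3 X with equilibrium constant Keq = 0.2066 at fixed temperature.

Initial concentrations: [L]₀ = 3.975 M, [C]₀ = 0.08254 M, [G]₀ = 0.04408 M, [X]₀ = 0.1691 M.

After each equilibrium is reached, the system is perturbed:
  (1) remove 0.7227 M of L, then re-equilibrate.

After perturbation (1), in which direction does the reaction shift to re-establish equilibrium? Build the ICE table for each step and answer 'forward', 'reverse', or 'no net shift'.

Q₀ = 10.89 vs Keq = 0.2066 ⇒ Q>K, reverse
Step 1:
                   L          C          G          X
  I            3.975    0.08254    0.04408     0.1691
  C          0.05687    0.01896    0.05687   -0.05687
  E            4.032     0.1015     0.1009     0.1122
  solve Keq expr → x = -0.01896; check Q = 0.2066
Then remove 0.7227 M of L.
Step 2:
                   L          C          G          X
  I            3.309     0.1015     0.1009     0.1122
  C           0.0098   0.003267     0.0098    -0.0098
  E            3.319     0.1048     0.1107     0.1024
  solve Keq expr → x = -0.003267; check Q = 0.2066

Direction: reverse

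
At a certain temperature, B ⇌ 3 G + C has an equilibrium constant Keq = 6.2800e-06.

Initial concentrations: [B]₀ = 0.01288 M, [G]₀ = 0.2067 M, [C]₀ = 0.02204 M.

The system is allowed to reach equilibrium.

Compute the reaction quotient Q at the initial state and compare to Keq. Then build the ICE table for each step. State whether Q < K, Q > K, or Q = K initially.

Q₀ = 0.01511; Q > K (proceeds reverse)

Q₀ = 0.01511 vs Keq = 6.2800e-06 ⇒ Q>K, reverse
Step 1:
                  B         G         C
  init      0.01288    0.2067   0.02204
  Δ         0.02196  -0.06588  -0.02196
  eq        0.03484    0.1408 7.8363e-05
  solve Keq expr → x = -0.02196; check Q = 6.2800e-06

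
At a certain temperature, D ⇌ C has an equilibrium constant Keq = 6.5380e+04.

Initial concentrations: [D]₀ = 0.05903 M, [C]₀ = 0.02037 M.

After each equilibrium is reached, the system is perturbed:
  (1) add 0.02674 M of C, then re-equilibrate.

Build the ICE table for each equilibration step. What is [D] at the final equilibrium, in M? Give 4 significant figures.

[D]_eq = 1.6234e-06 M

Q₀ = 0.3451 vs Keq = 6.5380e+04 ⇒ Q<K, forward
Step 1:
                   D          C
  Initial    0.05903    0.02037
  Change    -0.05903    0.05903
  Equil   1.2144e-06     0.0794
  solve Keq expr → x = 0.05903; check Q = 6.5380e+04
Then add 0.02674 M of C.
Step 2:
                   D          C
  Initial 1.2144e-06     0.1061
  Change  4.0899e-07 -4.0899e-07
  Equil   1.6234e-06     0.1061
  solve Keq expr → x = -4.0899e-07; check Q = 6.5380e+04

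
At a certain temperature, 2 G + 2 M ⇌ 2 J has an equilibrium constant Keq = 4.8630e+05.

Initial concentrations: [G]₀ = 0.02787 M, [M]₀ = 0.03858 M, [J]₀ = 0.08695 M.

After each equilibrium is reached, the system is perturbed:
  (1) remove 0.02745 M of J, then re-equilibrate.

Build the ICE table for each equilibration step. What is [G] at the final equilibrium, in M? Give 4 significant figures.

[G]_eq = 0.006662 M

Q₀ = 6539 vs Keq = 4.8630e+05 ⇒ Q<K, forward
Step 1:
                  G         M         J
  Initial   0.02787   0.03858   0.08695
  Change   -0.01975  -0.01975   0.01975
  Equil    0.008124   0.01883    0.1067
  solve Keq expr → x = 0.009873; check Q = 4.8630e+05
Then remove 0.02745 M of J.
Step 2:
                  G         M         J
  Initial  0.008124   0.01883   0.07925
  Change  -0.001462 -0.001462  0.001462
  Equil    0.006662   0.01737   0.08071
  solve Keq expr → x = 7.3085e-04; check Q = 4.8630e+05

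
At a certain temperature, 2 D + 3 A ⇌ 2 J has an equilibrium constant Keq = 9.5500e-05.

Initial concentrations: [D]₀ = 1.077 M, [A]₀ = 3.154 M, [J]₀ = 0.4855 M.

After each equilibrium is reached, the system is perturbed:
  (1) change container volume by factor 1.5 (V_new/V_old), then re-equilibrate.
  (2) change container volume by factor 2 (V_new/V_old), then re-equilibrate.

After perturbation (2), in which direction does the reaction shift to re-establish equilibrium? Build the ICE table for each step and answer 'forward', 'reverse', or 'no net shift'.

Direction: reverse

Q₀ = 0.006477 vs Keq = 9.5500e-05 ⇒ Q>K, reverse
Step 1:
                  D         A         J
  Initial     1.077     3.154    0.4855
  Change     0.3828    0.5742   -0.3828
  Equil        1.46     3.728    0.1027
  solve Keq expr → x = -0.1914; check Q = 9.5500e-05
Then change container volume by factor 1.5 (V_new/V_old).
Step 2:
                  D         A         J
  Initial    0.9732     2.485   0.06846
  Change    0.02907    0.0436  -0.02907
  Equil       1.002     2.529   0.03939
  solve Keq expr → x = -0.01453; check Q = 9.5500e-05
Then change container volume by factor 2 (V_new/V_old).
Step 3:
                  D         A         J
  Initial    0.5011     1.265    0.0197
  Change     0.0124    0.0186   -0.0124
  Equil      0.5135     1.283  0.007294
  solve Keq expr → x = -0.006201; check Q = 9.5500e-05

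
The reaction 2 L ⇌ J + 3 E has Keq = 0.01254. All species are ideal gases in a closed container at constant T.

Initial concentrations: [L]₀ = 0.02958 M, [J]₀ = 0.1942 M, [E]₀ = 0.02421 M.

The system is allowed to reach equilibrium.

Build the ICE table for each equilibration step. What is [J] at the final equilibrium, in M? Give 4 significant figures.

Q₀ = 0.003149 vs Keq = 0.01254 ⇒ Q<K, forward
Step 1:
                   L          J          E
  init       0.02958     0.1942    0.02421
  Δ        -0.005842   0.002921   0.008763
  eq         0.02374     0.1971    0.03297
  solve Keq expr → x = 0.002921; check Q = 0.01254

[J]_eq = 0.1971 M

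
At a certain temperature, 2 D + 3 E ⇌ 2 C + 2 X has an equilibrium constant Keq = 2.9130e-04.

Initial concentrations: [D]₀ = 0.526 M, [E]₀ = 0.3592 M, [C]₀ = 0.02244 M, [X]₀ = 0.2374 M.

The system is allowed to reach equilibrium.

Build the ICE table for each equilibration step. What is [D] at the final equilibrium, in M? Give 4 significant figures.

[D]_eq = 0.5389 M

Q₀ = 0.002213 vs Keq = 2.9130e-04 ⇒ Q>K, reverse
Step 1:
                    D           E           C           X
  Initial       0.526      0.3592     0.02244      0.2374
  Change       0.0129     0.01935     -0.0129     -0.0129
  Equil        0.5389      0.3785    0.009542      0.2245
  solve Keq expr → x = -0.006449; check Q = 2.9130e-04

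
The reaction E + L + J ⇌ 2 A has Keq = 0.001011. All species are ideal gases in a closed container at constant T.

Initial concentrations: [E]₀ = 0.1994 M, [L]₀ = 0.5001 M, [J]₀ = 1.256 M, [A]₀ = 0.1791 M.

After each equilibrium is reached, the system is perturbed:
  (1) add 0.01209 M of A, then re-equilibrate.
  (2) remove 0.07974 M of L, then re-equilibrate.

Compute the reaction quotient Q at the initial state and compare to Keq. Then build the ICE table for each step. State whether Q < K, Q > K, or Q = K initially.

Q₀ = 0.2561; Q > K (proceeds reverse)

Q₀ = 0.2561 vs Keq = 0.001011 ⇒ Q>K, reverse
Step 1:
                   E          L          J          A
  I           0.1994     0.5001      1.256     0.1791
  C           0.0821     0.0821     0.0821    -0.1642
  E           0.2815     0.5822      1.338    0.01489
  solve Keq expr → x = -0.0821; check Q = 0.001011
Then add 0.01209 M of A.
Step 2:
                   E          L          J          A
  I           0.2815     0.5822      1.338    0.02698
  C         0.005912   0.005912   0.005912   -0.01182
  E           0.2874     0.5881      1.344    0.01516
  solve Keq expr → x = -0.005912; check Q = 0.001011
Then remove 0.07974 M of L.
Step 3:
                   E          L          J          A
  I           0.2874     0.5084      1.344    0.01516
  C       5.2105e-04 5.2105e-04 5.2105e-04  -0.001042
  E           0.2879     0.5089      1.345    0.01411
  solve Keq expr → x = -5.2105e-04; check Q = 0.001011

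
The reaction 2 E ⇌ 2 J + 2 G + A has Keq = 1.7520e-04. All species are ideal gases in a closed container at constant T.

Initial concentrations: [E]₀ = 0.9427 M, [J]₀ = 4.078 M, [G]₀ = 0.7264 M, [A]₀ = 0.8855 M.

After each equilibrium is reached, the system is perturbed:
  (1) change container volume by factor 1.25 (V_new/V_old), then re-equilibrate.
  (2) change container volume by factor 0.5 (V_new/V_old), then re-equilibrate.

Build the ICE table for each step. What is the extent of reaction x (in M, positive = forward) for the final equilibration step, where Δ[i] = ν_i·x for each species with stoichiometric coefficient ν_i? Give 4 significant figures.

x = -0.00644 M

Q₀ = 8.744 vs Keq = 1.7520e-04 ⇒ Q>K, reverse
Step 1:
                  E         J         G         A
  init       0.9427     4.078    0.7264    0.8855
  Δ          0.7174   -0.7174   -0.7174   -0.3587
  eq           1.66     3.361  0.009009    0.5268
  solve Keq expr → x = -0.3587; check Q = 1.7520e-04
Then change container volume by factor 1.25 (V_new/V_old).
Step 2:
                  E         J         G         A
  init        1.328     2.688  0.007207    0.4214
  Δ       -0.002816  0.002816  0.002816  0.001408
  eq          1.325     2.691   0.01002    0.4229
  solve Keq expr → x = 0.001408; check Q = 1.7520e-04
Then change container volume by factor 0.5 (V_new/V_old).
Step 3:
                  E         J         G         A
  init        2.651     5.383   0.02005    0.8457
  Δ         0.01288  -0.01288  -0.01288  -0.00644
  eq          2.663      5.37  0.007166    0.8393
  solve Keq expr → x = -0.00644; check Q = 1.7520e-04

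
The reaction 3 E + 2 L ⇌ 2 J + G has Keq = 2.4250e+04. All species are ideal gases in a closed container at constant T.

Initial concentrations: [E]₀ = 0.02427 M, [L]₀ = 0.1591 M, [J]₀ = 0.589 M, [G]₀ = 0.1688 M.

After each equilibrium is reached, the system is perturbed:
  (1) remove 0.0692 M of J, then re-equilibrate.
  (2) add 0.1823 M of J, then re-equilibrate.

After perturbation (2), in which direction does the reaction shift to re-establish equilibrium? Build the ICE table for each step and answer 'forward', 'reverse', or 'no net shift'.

Q₀ = 1.6183e+05 vs Keq = 2.4250e+04 ⇒ Q>K, reverse
Step 1:
                  E         L         J         G
  I         0.02427    0.1591     0.589    0.1688
  C         0.01813   0.01209  -0.01209 -0.006043
  E          0.0424    0.1712    0.5769    0.1628
  solve Keq expr → x = -0.006043; check Q = 2.4250e+04
Then remove 0.0692 M of J.
Step 2:
                  E         L         J         G
  I          0.0424    0.1712    0.5077    0.1628
  C       -0.002976 -0.001984  0.001984 9.9215e-04
  E         0.03942    0.1692    0.5097    0.1637
  solve Keq expr → x = 9.9215e-04; check Q = 2.4250e+04
Then add 0.1823 M of J.
Step 3:
                  E         L         J         G
  I         0.03942    0.1692     0.692    0.1637
  C        0.007512  0.005008 -0.005008 -0.002504
  E         0.04694    0.1742     0.687    0.1612
  solve Keq expr → x = -0.002504; check Q = 2.4250e+04

Direction: reverse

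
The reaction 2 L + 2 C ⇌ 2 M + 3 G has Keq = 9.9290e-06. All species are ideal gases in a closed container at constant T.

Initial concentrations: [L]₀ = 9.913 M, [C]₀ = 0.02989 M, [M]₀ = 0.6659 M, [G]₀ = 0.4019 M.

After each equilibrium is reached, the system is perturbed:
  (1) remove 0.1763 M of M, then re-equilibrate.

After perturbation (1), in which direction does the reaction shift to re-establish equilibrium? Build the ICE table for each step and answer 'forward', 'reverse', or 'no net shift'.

Direction: forward

Q₀ = 0.3279 vs Keq = 9.9290e-06 ⇒ Q>K, reverse
Step 1:
                   L          C          M          G
  Initial      9.913    0.02989     0.6659     0.4019
  Change      0.2219     0.2219    -0.2219    -0.3329
  Equil        10.13     0.2518      0.444    0.06898
  solve Keq expr → x = -0.111; check Q = 9.9290e-06
Then remove 0.1763 M of M.
Step 2:
                   L          C          M          G
  Initial      10.13     0.2518     0.2677    0.06898
  Change    -0.01393   -0.01393    0.01393     0.0209
  Equil        10.12     0.2379     0.2816    0.08988
  solve Keq expr → x = 0.006966; check Q = 9.9290e-06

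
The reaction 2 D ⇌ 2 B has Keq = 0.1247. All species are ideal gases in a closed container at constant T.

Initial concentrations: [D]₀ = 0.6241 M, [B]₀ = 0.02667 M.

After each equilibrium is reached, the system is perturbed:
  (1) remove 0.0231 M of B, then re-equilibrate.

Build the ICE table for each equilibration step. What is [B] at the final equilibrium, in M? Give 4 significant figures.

[B]_eq = 0.1638 M

Q₀ = 0.001826 vs Keq = 0.1247 ⇒ Q<K, forward
Step 1:
                  D         B
  init       0.6241   0.02667
  Δ         -0.1432    0.1432
  eq         0.4809    0.1698
  solve Keq expr → x = 0.07158; check Q = 0.1247
Then remove 0.0231 M of B.
Step 2:
                  D         B
  init       0.4809    0.1467
  Δ        -0.01707   0.01707
  eq         0.4639    0.1638
  solve Keq expr → x = 0.008536; check Q = 0.1247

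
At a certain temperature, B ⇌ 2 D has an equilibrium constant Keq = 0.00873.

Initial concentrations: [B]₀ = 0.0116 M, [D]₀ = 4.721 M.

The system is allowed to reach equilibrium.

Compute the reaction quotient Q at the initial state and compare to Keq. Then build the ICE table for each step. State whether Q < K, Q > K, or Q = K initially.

Q₀ = 1921 vs Keq = 0.00873 ⇒ Q>K, reverse
Step 1:
                    B           D
  init         0.0116       4.721
  Δ              2.29      -4.579
  eq            2.301      0.1417
  solve Keq expr → x = -2.29; check Q = 0.00873

Q₀ = 1921; Q > K (proceeds reverse)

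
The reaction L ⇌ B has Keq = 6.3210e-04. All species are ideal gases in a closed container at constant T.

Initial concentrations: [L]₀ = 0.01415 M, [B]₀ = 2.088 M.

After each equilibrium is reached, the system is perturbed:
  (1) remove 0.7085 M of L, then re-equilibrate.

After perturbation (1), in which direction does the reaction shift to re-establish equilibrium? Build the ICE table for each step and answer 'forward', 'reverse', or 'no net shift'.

Q₀ = 147.6 vs Keq = 6.3210e-04 ⇒ Q>K, reverse
Step 1:
                    L           B
  init        0.01415       2.088
  Δ             2.087      -2.087
  eq            2.101    0.001328
  solve Keq expr → x = -2.087; check Q = 6.3210e-04
Then remove 0.7085 M of L.
Step 2:
                    L           B
  init          1.392    0.001328
  Δ        4.4756e-04 -4.4756e-04
  eq            1.393  8.8037e-04
  solve Keq expr → x = -4.4756e-04; check Q = 6.3210e-04

Direction: reverse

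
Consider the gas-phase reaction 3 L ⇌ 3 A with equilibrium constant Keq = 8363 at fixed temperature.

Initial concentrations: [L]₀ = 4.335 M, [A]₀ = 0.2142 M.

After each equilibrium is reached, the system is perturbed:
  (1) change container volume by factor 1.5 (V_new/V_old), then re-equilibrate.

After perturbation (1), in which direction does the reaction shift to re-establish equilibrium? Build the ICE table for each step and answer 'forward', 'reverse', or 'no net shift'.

Direction: no net shift

Q₀ = 1.2064e-04 vs Keq = 8363 ⇒ Q<K, forward
Step 1:
                    L           A
  Initial       4.335      0.2142
  Change       -4.121       4.121
  Equil        0.2136       4.336
  solve Keq expr → x = 1.374; check Q = 8363
Then change container volume by factor 1.5 (V_new/V_old).
Step 2:
                    L           A
  Initial      0.1424        2.89
  Change            0           0
  Equil        0.1424        2.89
  solve Keq expr → x = 0; check Q = 8363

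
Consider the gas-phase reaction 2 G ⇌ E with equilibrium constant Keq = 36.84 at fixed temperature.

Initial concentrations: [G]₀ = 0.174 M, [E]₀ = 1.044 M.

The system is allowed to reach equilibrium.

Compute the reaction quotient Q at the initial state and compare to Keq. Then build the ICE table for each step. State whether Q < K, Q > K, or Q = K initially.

Q₀ = 34.48 vs Keq = 36.84 ⇒ Q<K, forward
Step 1:
                    G           E
  I             0.174       1.044
  C          -0.00544     0.00272
  E            0.1686       1.047
  solve Keq expr → x = 0.00272; check Q = 36.84

Q₀ = 34.48; Q < K (proceeds forward)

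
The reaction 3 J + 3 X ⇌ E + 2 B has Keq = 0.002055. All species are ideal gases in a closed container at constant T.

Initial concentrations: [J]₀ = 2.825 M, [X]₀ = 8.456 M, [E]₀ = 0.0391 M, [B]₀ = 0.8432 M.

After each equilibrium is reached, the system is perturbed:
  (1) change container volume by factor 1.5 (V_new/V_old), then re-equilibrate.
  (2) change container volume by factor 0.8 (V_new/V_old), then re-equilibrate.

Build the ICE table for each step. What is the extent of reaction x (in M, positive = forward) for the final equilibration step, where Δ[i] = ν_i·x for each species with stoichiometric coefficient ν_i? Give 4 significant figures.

x = 0.04833 M

Q₀ = 2.0393e-06 vs Keq = 0.002055 ⇒ Q<K, forward
Step 1:
                  J         X         E         B
  I           2.825     8.456    0.0391    0.8432
  C          -1.468    -1.468    0.4893    0.9785
  E           1.357     6.988    0.5284     1.822
  solve Keq expr → x = 0.4893; check Q = 0.002055
Then change container volume by factor 1.5 (V_new/V_old).
Step 2:
                  J         X         E         B
  I          0.9048     4.659    0.3522     1.214
  C          0.2085    0.2085   -0.0695    -0.139
  E           1.113     4.867    0.2827     1.075
  solve Keq expr → x = -0.0695; check Q = 0.002055
Then change container volume by factor 0.8 (V_new/V_old).
Step 3:
                  J         X         E         B
  I           1.392     6.084    0.3534     1.344
  C          -0.145    -0.145   0.04833   0.09666
  E           1.247     5.939    0.4017     1.441
  solve Keq expr → x = 0.04833; check Q = 0.002055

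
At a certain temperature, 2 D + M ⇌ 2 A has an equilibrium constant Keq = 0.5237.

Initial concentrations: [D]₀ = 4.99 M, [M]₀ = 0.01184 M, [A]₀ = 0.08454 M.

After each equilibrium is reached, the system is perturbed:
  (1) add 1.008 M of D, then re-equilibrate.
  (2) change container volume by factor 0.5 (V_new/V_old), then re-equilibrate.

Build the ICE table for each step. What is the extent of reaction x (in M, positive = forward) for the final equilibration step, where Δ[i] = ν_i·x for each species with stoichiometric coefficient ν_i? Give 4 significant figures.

x = 6.0513e-04 M

Q₀ = 0.02424 vs Keq = 0.5237 ⇒ Q<K, forward
Step 1:
                    D           M           A
  I              4.99     0.01184     0.08454
  C          -0.02193    -0.01096     0.02193
  E             4.968  8.7693e-04      0.1065
  solve Keq expr → x = 0.01096; check Q = 0.5237
Then add 1.008 M of D.
Step 2:
                    D           M           A
  I             5.976  8.7693e-04      0.1065
  C       -5.2946e-04 -2.6473e-04  5.2946e-04
  E             5.976  6.1220e-04       0.107
  solve Keq expr → x = 2.6473e-04; check Q = 0.5237
Then change container volume by factor 0.5 (V_new/V_old).
Step 3:
                    D           M           A
  I             11.95    0.001224       0.214
  C          -0.00121 -6.0513e-04     0.00121
  E             11.95  6.1927e-04      0.2152
  solve Keq expr → x = 6.0513e-04; check Q = 0.5237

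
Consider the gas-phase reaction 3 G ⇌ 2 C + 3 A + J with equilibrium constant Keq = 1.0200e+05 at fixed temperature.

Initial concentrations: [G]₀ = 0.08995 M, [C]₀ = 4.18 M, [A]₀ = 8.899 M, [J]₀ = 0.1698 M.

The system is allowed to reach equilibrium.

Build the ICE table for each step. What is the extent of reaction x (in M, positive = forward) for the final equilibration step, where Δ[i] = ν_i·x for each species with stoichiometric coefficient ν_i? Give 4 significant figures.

x = -0.04888 M

Q₀ = 2.8728e+06 vs Keq = 1.0200e+05 ⇒ Q>K, reverse
Step 1:
                  G         C         A         J
  Initial   0.08995      4.18     8.899    0.1698
  Change     0.1467  -0.09777   -0.1467  -0.04888
  Equil      0.2366     4.082     8.752    0.1209
  solve Keq expr → x = -0.04888; check Q = 1.0200e+05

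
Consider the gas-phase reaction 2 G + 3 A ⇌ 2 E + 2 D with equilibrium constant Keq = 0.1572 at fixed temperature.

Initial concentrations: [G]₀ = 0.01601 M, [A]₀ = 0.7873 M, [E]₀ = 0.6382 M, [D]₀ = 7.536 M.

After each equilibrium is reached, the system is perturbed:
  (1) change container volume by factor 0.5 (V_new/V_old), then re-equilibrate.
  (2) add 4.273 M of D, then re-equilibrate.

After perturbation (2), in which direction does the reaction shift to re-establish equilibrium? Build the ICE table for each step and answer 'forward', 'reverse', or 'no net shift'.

Direction: reverse

Q₀ = 1.8492e+05 vs Keq = 0.1572 ⇒ Q>K, reverse
Step 1:
                   G          A          E          D
  init       0.01601     0.7873     0.6382      7.536
  Δ           0.5684     0.8526    -0.5684    -0.5684
  eq          0.5844       1.64    0.06983      6.968
  solve Keq expr → x = -0.2842; check Q = 0.1572
Then change container volume by factor 0.5 (V_new/V_old).
Step 2:
                   G          A          E          D
  init         1.169       3.28     0.1397      13.94
  Δ          -0.0441   -0.06614     0.0441     0.0441
  eq           1.125      3.214     0.1838      13.98
  solve Keq expr → x = 0.02205; check Q = 0.1572
Then add 4.273 M of D.
Step 3:
                   G          A          E          D
  init         1.125      3.214     0.1838      18.25
  Δ          0.03482    0.05224   -0.03482   -0.03482
  eq           1.159      3.266     0.1489      18.22
  solve Keq expr → x = -0.01741; check Q = 0.1572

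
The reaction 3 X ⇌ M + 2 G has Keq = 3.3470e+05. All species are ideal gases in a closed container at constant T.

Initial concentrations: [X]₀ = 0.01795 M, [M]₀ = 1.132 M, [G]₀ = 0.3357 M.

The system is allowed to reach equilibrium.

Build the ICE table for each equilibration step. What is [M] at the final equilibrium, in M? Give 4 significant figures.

[M]_eq = 1.136 M

Q₀ = 2.2057e+04 vs Keq = 3.3470e+05 ⇒ Q<K, forward
Step 1:
                    X           M           G
  Initial     0.01795       1.132      0.3357
  Change     -0.01059     0.00353     0.00706
  Equil      0.007359       1.136      0.3428
  solve Keq expr → x = 0.00353; check Q = 3.3470e+05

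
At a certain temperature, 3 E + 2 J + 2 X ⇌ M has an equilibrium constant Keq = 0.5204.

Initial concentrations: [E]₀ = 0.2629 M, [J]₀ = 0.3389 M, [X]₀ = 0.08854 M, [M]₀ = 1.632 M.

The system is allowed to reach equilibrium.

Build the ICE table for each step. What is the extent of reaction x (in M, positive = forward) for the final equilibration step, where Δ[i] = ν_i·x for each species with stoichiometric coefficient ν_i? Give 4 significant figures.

Q₀ = 9.9753e+04 vs Keq = 0.5204 ⇒ Q>K, reverse
Step 1:
                   E          J          X          M
  I           0.2629     0.3389    0.08854      1.632
  C             1.14     0.7603     0.7603    -0.3801
  E            1.403      1.099     0.8488      1.252
  solve Keq expr → x = -0.3801; check Q = 0.5204

x = -0.3801 M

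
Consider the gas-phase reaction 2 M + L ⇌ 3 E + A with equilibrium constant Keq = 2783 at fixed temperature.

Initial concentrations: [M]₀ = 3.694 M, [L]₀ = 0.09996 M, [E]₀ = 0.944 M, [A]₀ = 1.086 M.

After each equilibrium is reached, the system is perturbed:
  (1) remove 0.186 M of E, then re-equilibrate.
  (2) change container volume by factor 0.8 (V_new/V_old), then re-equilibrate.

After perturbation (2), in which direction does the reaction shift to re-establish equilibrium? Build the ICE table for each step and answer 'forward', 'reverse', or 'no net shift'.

Direction: reverse

Q₀ = 0.6698 vs Keq = 2783 ⇒ Q<K, forward
Step 1:
                  M         L         E         A
  I           3.694   0.09996     0.944     1.086
  C         -0.1998  -0.09989    0.2997   0.09989
  E           3.494 6.7136e-05     1.244     1.186
  solve Keq expr → x = 0.09989; check Q = 2783
Then remove 0.186 M of E.
Step 2:
                  M         L         E         A
  I           3.494 6.7136e-05     1.058     1.186
  C       -5.1661e-05 -2.5830e-05 7.7491e-05 2.5830e-05
  E           3.494 4.1306e-05     1.058     1.186
  solve Keq expr → x = 2.5830e-05; check Q = 2783
Then change container volume by factor 0.8 (V_new/V_old).
Step 3:
                  M         L         E         A
  I           4.368 5.1632e-05     1.322     1.482
  C       2.5802e-05 1.2901e-05 -3.8703e-05 -1.2901e-05
  E           4.368 6.4533e-05     1.322     1.482
  solve Keq expr → x = -1.2901e-05; check Q = 2783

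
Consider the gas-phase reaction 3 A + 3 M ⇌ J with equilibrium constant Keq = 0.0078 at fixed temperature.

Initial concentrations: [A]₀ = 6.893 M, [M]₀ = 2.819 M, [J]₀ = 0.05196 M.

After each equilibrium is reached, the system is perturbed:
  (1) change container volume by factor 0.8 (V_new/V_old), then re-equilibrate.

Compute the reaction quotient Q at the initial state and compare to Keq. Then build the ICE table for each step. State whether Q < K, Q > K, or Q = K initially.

Q₀ = 7.0821e-06 vs Keq = 0.0078 ⇒ Q<K, forward
Step 1:
                  A         M         J
  I           6.893     2.819   0.05196
  C          -1.922    -1.922    0.6405
  E           4.971    0.8974    0.6925
  solve Keq expr → x = 0.6405; check Q = 0.0078
Then change container volume by factor 0.8 (V_new/V_old).
Step 2:
                  A         M         J
  I           6.214     1.122    0.8656
  C          -0.283    -0.283   0.09435
  E           5.931    0.8387      0.96
  solve Keq expr → x = 0.09435; check Q = 0.0078

Q₀ = 7.0821e-06; Q < K (proceeds forward)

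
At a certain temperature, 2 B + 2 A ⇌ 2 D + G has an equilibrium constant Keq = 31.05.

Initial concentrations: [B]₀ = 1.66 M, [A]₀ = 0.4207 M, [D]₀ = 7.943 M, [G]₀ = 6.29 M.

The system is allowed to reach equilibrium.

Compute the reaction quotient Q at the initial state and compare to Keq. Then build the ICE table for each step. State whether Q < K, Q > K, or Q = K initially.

Q₀ = 813.7 vs Keq = 31.05 ⇒ Q>K, reverse
Step 1:
                  B         A         D         G
  I            1.66    0.4207     7.943      6.29
  C          0.8253    0.8253   -0.8253   -0.4127
  E           2.485     1.246     7.118     5.877
  solve Keq expr → x = -0.4127; check Q = 31.05

Q₀ = 813.7; Q > K (proceeds reverse)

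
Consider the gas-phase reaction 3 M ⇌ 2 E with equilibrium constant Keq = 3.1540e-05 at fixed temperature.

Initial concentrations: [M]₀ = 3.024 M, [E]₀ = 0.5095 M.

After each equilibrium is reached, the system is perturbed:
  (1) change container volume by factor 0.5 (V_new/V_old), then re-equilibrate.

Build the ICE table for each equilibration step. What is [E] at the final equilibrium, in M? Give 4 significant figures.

[E]_eq = 0.1132 M

Q₀ = 0.009387 vs Keq = 3.1540e-05 ⇒ Q>K, reverse
Step 1:
                   M          E
  Initial      3.024     0.5095
  Change      0.7036    -0.4691
  Equil        3.728    0.04042
  solve Keq expr → x = -0.2345; check Q = 3.1540e-05
Then change container volume by factor 0.5 (V_new/V_old).
Step 2:
                   M          E
  Initial      7.455    0.08084
  Change    -0.04855    0.03237
  Equil        7.407     0.1132
  solve Keq expr → x = 0.01618; check Q = 3.1540e-05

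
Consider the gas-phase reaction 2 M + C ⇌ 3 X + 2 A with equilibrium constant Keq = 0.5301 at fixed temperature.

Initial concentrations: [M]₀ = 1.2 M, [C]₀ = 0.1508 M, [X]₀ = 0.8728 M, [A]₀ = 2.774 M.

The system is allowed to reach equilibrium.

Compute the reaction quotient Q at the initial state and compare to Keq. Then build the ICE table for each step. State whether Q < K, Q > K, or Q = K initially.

Q₀ = 23.56 vs Keq = 0.5301 ⇒ Q>K, reverse
Step 1:
                  M         C         X         A
  I             1.2    0.1508    0.8728     2.774
  C          0.3172    0.1586   -0.4758   -0.3172
  E           1.517    0.3094     0.397     2.457
  solve Keq expr → x = -0.1586; check Q = 0.5301

Q₀ = 23.56; Q > K (proceeds reverse)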